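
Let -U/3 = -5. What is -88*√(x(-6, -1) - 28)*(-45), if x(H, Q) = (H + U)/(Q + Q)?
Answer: 1980*I*√130 ≈ 22575.0*I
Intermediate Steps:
U = 15 (U = -3*(-5) = 15)
x(H, Q) = (15 + H)/(2*Q) (x(H, Q) = (H + 15)/(Q + Q) = (15 + H)/((2*Q)) = (15 + H)*(1/(2*Q)) = (15 + H)/(2*Q))
-88*√(x(-6, -1) - 28)*(-45) = -88*√((½)*(15 - 6)/(-1) - 28)*(-45) = -88*√((½)*(-1)*9 - 28)*(-45) = -88*√(-9/2 - 28)*(-45) = -44*I*√130*(-45) = 1980*I*√130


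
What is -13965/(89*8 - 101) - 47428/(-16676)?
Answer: -50975458/2547259 ≈ -20.012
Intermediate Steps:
-13965/(89*8 - 101) - 47428/(-16676) = -13965/(712 - 101) - 47428*(-1/16676) = -13965/611 + 11857/4169 = -50975458/2547259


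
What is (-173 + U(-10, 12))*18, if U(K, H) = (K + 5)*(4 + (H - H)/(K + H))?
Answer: -3474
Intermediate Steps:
U(K, H) = 20 + 4*K (U(K, H) = (5 + K)*(4 + 0/(H + K)) = (5 + K)*(4 + 0) = (5 + K)*4 = 20 + 4*K)
(-173 + U(-10, 12))*18 = (-173 + (20 + 4*(-10)))*18 = (-173 + (20 - 40))*18 = (-173 - 20)*18 = -193*18 = -3474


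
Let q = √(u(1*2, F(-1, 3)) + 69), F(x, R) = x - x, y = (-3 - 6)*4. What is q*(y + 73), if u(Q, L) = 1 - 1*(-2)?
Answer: 222*√2 ≈ 313.96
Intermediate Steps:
y = -36 (y = -9*4 = -36)
F(x, R) = 0
u(Q, L) = 3 (u(Q, L) = 1 + 2 = 3)
q = 6*√2 (q = √(3 + 69) = √72 = 6*√2 ≈ 8.4853)
q*(y + 73) = (6*√2)*(-36 + 73) = (6*√2)*37 = 222*√2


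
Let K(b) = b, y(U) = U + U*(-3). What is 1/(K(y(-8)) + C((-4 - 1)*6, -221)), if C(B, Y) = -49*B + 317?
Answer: 1/1803 ≈ 0.00055463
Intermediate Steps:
y(U) = -2*U (y(U) = U - 3*U = -2*U)
C(B, Y) = 317 - 49*B
1/(K(y(-8)) + C((-4 - 1)*6, -221)) = 1/(-2*(-8) + (317 - 49*(-4 - 1)*6)) = 1/(16 + (317 - (-245)*6)) = 1/(16 + (317 - 49*(-30))) = 1/(16 + (317 + 1470)) = 1/(16 + 1787) = 1/1803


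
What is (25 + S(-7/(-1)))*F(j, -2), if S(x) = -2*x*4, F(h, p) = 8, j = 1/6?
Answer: -248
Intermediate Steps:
j = ⅙ ≈ 0.16667
S(x) = -8*x
(25 + S(-7/(-1)))*F(j, -2) = (25 - (-56)/(-1))*8 = (25 - (-56)*(-1))*8 = (25 - 8*7)*8 = (25 - 56)*8 = -31*8 = -248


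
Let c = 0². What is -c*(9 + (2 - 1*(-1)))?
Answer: 0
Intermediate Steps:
c = 0
-c*(9 + (2 - 1*(-1))) = -0*(9 + (2 - 1*(-1))) = -0*(9 + (2 + 1)) = -0*(9 + 3) = -0*12 = -1*0 = 0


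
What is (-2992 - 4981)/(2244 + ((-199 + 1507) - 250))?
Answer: -7973/3302 ≈ -2.4146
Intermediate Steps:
(-2992 - 4981)/(2244 + ((-199 + 1507) - 250)) = -7973/(2244 + (1308 - 250)) = -7973/(2244 + 1058) = -7973/3302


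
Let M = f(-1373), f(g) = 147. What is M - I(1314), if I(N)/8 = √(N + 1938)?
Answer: 147 - 16*√813 ≈ -309.21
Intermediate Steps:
M = 147
I(N) = 8*√(1938 + N) (I(N) = 8*√(N + 1938) = 8*√(1938 + N))
M - I(1314) = 147 - 8*√(1938 + 1314) = 147 - 8*√3252 = 147 - 8*2*√813 = 147 - 16*√813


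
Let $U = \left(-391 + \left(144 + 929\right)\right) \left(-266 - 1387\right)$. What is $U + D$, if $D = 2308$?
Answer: $-1125038$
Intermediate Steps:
$U = -1127346$ ($U = \left(-391 + 1073\right) \left(-1653\right) = 682 \left(-1653\right) = -1127346$)
$U + D = -1127346 + 2308 = -1125038$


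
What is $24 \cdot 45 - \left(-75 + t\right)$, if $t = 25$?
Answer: $1130$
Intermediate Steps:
$24 \cdot 45 - \left(-75 + t\right) = 24 \cdot 45 + \left(75 - 25\right) = 1080 + \left(75 - 25\right) = 1080 + 50 = 1130$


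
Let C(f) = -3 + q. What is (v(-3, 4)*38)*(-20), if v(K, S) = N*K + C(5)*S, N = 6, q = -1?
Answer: 25840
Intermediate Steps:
C(f) = -4 (C(f) = -3 - 1 = -4)
v(K, S) = -4*S + 6*K (v(K, S) = 6*K - 4*S = -4*S + 6*K)
(v(-3, 4)*38)*(-20) = ((-4*4 + 6*(-3))*38)*(-20) = ((-16 - 18)*38)*(-20) = -34*38*(-20) = -1292*(-20) = 25840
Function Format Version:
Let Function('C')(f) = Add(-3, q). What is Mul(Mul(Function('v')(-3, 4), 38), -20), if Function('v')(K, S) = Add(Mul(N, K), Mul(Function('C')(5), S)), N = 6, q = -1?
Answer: 25840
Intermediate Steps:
Function('C')(f) = -4 (Function('C')(f) = Add(-3, -1) = -4)
Function('v')(K, S) = Add(Mul(-4, S), Mul(6, K)) (Function('v')(K, S) = Add(Mul(6, K), Mul(-4, S)) = Add(Mul(-4, S), Mul(6, K)))
Mul(Mul(Function('v')(-3, 4), 38), -20) = Mul(Mul(Add(Mul(-4, 4), Mul(6, -3)), 38), -20) = Mul(Mul(Add(-16, -18), 38), -20) = Mul(Mul(-34, 38), -20) = Mul(-1292, -20) = 25840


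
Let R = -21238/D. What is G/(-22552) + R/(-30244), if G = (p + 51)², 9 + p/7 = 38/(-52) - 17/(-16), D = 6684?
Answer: -49901743478135/12327284545824768 ≈ -0.0040481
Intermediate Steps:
p = -12621/208 (p = -63 + 7*(38/(-52) - 17/(-16)) = -63 + 7*(38*(-1/52) - 17*(-1/16)) = -63 + 7*(-19/26 + 17/16) = -63 + 7*(69/208) = -63 + 483/208 = -12621/208 ≈ -60.678)
G = 4052169/43264 (G = (-12621/208 + 51)² = (-2013/208)² = 4052169/43264 ≈ 93.661)
R = -10619/3342 (R = -21238/6684 = -21238*1/6684 = -10619/3342 ≈ -3.1774)
G/(-22552) + R/(-30244) = (4052169/43264)/(-22552) - 10619/3342/(-30244) = (4052169/43264)*(-1/22552) - 10619/3342*(-1/30244) = -4052169/975689728 + 10619/101075448 = -49901743478135/12327284545824768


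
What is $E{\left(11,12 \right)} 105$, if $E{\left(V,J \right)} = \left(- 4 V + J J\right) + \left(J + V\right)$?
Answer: $12915$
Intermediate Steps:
$E{\left(V,J \right)} = J + J^{2} - 3 V$ ($E{\left(V,J \right)} = \left(- 4 V + J^{2}\right) + \left(J + V\right) = \left(J^{2} - 4 V\right) + \left(J + V\right) = J + J^{2} - 3 V$)
$E{\left(11,12 \right)} 105 = \left(12 + 12^{2} - 33\right) 105 = \left(12 + 144 - 33\right) 105 = 123 \cdot 105 = 12915$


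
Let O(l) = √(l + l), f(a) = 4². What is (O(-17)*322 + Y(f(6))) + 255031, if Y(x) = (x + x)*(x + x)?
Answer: 256055 + 322*I*√34 ≈ 2.5606e+5 + 1877.6*I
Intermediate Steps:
f(a) = 16
O(l) = √2*√l (O(l) = √(2*l) = √2*√l)
Y(x) = 4*x² (Y(x) = (2*x)*(2*x) = 4*x²)
(O(-17)*322 + Y(f(6))) + 255031 = ((√2*√(-17))*322 + 4*16²) + 255031 = ((√2*(I*√17))*322 + 4*256) + 255031 = ((I*√34)*322 + 1024) + 255031 = (322*I*√34 + 1024) + 255031 = (1024 + 322*I*√34) + 255031 = 256055 + 322*I*√34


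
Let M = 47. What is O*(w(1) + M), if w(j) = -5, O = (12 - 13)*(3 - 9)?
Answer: 252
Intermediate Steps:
O = 6 (O = -1*(-6) = 6)
O*(w(1) + M) = 6*(-5 + 47) = 6*42 = 252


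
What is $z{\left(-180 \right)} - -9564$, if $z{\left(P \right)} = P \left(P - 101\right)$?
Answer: $60144$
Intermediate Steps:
$z{\left(P \right)} = P \left(-101 + P\right)$
$z{\left(-180 \right)} - -9564 = - 180 \left(-101 - 180\right) - -9564 = \left(-180\right) \left(-281\right) + 9564 = 50580 + 9564 = 60144$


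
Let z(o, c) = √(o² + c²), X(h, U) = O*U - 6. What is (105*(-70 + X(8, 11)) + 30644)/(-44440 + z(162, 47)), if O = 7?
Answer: -1366485560/1974885147 - 30749*√28453/1974885147 ≈ -0.69456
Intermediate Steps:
X(h, U) = -6 + 7*U (X(h, U) = 7*U - 6 = -6 + 7*U)
z(o, c) = √(c² + o²)
(105*(-70 + X(8, 11)) + 30644)/(-44440 + z(162, 47)) = (105*(-70 + (-6 + 7*11)) + 30644)/(-44440 + √(47² + 162²)) = (105*(-70 + (-6 + 77)) + 30644)/(-44440 + √(2209 + 26244)) = (105*(-70 + 71) + 30644)/(-44440 + √28453) = (105*1 + 30644)/(-44440 + √28453) = (105 + 30644)/(-44440 + √28453) = 30749/(-44440 + √28453)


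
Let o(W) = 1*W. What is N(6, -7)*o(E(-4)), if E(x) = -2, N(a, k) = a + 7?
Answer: -26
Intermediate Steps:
N(a, k) = 7 + a
o(W) = W
N(6, -7)*o(E(-4)) = (7 + 6)*(-2) = 13*(-2) = -26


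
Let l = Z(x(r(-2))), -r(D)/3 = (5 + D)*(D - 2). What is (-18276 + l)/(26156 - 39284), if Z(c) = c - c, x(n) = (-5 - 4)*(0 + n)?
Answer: 1523/1094 ≈ 1.3921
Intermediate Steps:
r(D) = -3*(-2 + D)*(5 + D) (r(D) = -3*(5 + D)*(D - 2) = -3*(5 + D)*(-2 + D) = -3*(-2 + D)*(5 + D))
x(n) = -9*n
Z(c) = 0
l = 0
(-18276 + l)/(26156 - 39284) = (-18276 + 0)/(26156 - 39284) = -18276/(-13128) = -18276*(-1/13128) = 1523/1094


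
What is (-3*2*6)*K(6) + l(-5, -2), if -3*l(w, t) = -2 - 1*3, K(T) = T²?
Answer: -3883/3 ≈ -1294.3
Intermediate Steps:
l(w, t) = 5/3 (l(w, t) = -(-2 - 1*3)/3 = -(-2 - 3)/3 = -⅓*(-5) = 5/3)
(-3*2*6)*K(6) + l(-5, -2) = (-3*2*6)*6² + 5/3 = -6*6*36 + 5/3 = -36*36 + 5/3 = -1296 + 5/3 = -3883/3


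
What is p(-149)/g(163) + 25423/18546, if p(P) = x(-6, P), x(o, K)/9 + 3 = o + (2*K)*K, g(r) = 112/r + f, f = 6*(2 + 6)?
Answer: 604000654427/73590528 ≈ 8207.6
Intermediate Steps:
f = 48 (f = 6*8 = 48)
g(r) = 48 + 112/r (g(r) = 112/r + 48 = 48 + 112/r)
x(o, K) = -27 + 9*o + 18*K**2 (x(o, K) = -27 + 9*(o + (2*K)*K) = -27 + 9*(o + 2*K**2) = -27 + (9*o + 18*K**2) = -27 + 9*o + 18*K**2)
p(P) = -81 + 18*P**2 (p(P) = -27 + 9*(-6) + 18*P**2 = -27 - 54 + 18*P**2 = -81 + 18*P**2)
p(-149)/g(163) + 25423/18546 = (-81 + 18*(-149)**2)/(48 + 112/163) + 25423/18546 = (-81 + 18*22201)/(48 + 112*(1/163)) + 25423*(1/18546) = (-81 + 399618)/(48 + 112/163) + 25423/18546 = 399537/(7936/163) + 25423/18546 = 399537*(163/7936) + 25423/18546 = 65124531/7936 + 25423/18546 = 604000654427/73590528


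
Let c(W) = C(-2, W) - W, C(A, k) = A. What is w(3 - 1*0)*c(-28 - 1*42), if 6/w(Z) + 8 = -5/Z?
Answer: -1224/29 ≈ -42.207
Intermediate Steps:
w(Z) = 6/(-8 - 5/Z)
c(W) = -2 - W
w(3 - 1*0)*c(-28 - 1*42) = (-6*(3 - 1*0)/(5 + 8*(3 - 1*0)))*(-2 - (-28 - 1*42)) = (-6*(3 + 0)/(5 + 8*(3 + 0)))*(-2 - (-28 - 42)) = (-6*3/(5 + 8*3))*(-2 - 1*(-70)) = (-6*3/(5 + 24))*(-2 + 70) = -6*3/29*68 = -6*3*1/29*68 = -18/29*68 = -1224/29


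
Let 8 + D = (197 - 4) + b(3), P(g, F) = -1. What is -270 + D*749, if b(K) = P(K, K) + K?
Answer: 139793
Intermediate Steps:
b(K) = -1 + K
D = 187 (D = -8 + ((197 - 4) + (-1 + 3)) = -8 + (193 + 2) = -8 + 195 = 187)
-270 + D*749 = -270 + 187*749 = -270 + 140063 = 139793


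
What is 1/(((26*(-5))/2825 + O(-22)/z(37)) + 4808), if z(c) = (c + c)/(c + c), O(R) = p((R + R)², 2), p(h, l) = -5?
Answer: 565/2713669 ≈ 0.00020821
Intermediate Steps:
O(R) = -5
z(c) = 1 (z(c) = (2*c)/((2*c)) = (2*c)*(1/(2*c)) = 1)
1/(((26*(-5))/2825 + O(-22)/z(37)) + 4808) = 1/(((26*(-5))/2825 - 5/1) + 4808) = 1/((-130*1/2825 - 5*1) + 4808) = 1/((-26/565 - 5) + 4808) = 1/(-2851/565 + 4808) = 1/(2713669/565) = 565/2713669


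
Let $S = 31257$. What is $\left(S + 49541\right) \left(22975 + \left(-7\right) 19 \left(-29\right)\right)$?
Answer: $2167971936$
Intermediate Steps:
$\left(S + 49541\right) \left(22975 + \left(-7\right) 19 \left(-29\right)\right) = \left(31257 + 49541\right) \left(22975 + \left(-7\right) 19 \left(-29\right)\right) = 80798 \left(22975 - -3857\right) = 80798 \left(22975 + 3857\right) = 80798 \cdot 26832 = 2167971936$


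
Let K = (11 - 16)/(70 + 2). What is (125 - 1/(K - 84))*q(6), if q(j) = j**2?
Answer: 27241092/6053 ≈ 4500.4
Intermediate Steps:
K = -5/72 ≈ -0.069444
(125 - 1/(K - 84))*q(6) = (125 - 1/(-5/72 - 84))*6**2 = (125 - 1/(-6053/72))*36 = (125 - 1*(-72/6053))*36 = (125 + 72/6053)*36 = (756697/6053)*36 = 27241092/6053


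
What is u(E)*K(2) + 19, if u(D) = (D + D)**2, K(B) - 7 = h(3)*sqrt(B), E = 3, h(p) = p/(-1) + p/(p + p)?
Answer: 271 - 90*sqrt(2) ≈ 143.72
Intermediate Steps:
h(p) = 1/2 - p (h(p) = p*(-1) + p/((2*p)) = -p + p*(1/(2*p)) = -p + 1/2 = 1/2 - p)
K(B) = 7 - 5*sqrt(B)/2 (K(B) = 7 + (1/2 - 1*3)*sqrt(B) = 7 + (1/2 - 3)*sqrt(B) = 7 - 5*sqrt(B)/2)
u(D) = 4*D**2 (u(D) = (2*D)**2 = 4*D**2)
u(E)*K(2) + 19 = (4*3**2)*(7 - 5*sqrt(2)/2) + 19 = (4*9)*(7 - 5*sqrt(2)/2) + 19 = 36*(7 - 5*sqrt(2)/2) + 19 = (252 - 90*sqrt(2)) + 19 = 271 - 90*sqrt(2)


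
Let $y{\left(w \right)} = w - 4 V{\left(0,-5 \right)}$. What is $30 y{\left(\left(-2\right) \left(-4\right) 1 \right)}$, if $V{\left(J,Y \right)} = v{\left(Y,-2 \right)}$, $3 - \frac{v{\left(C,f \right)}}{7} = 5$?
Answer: $1920$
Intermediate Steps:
$v{\left(C,f \right)} = -14$ ($v{\left(C,f \right)} = 21 - 35 = -14$)
$V{\left(J,Y \right)} = -14$
$y{\left(w \right)} = 56 + w$ ($y{\left(w \right)} = w - -56 = w + 56 = 56 + w$)
$30 y{\left(\left(-2\right) \left(-4\right) 1 \right)} = 30 \left(56 + \left(-2\right) \left(-4\right) 1\right) = 30 \left(56 + 8 \cdot 1\right) = 30 \left(56 + 8\right) = 30 \cdot 64 = 1920$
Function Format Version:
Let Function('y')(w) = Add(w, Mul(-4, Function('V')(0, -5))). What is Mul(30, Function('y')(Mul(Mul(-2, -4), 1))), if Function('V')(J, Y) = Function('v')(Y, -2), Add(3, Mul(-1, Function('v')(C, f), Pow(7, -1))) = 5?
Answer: 1920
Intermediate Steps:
Function('v')(C, f) = -14 (Function('v')(C, f) = Add(21, Mul(-7, 5)) = Add(21, -35) = -14)
Function('V')(J, Y) = -14
Function('y')(w) = Add(56, w) (Function('y')(w) = Add(w, Mul(-4, -14)) = Add(w, 56) = Add(56, w))
Mul(30, Function('y')(Mul(Mul(-2, -4), 1))) = Mul(30, Add(56, Mul(Mul(-2, -4), 1))) = Mul(30, Add(56, Mul(8, 1))) = Mul(30, Add(56, 8)) = Mul(30, 64) = 1920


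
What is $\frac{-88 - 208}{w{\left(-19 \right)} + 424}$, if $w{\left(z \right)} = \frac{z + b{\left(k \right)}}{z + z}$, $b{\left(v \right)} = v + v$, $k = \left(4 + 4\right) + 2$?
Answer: $- \frac{11248}{16111} \approx -0.69816$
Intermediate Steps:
$k = 10$ ($k = 8 + 2 = 10$)
$b{\left(v \right)} = 2 v$
$w{\left(z \right)} = \frac{20 + z}{2 z}$ ($w{\left(z \right)} = \frac{z + 2 \cdot 10}{z + z} = \frac{z + 20}{2 z} = \left(20 + z\right) \frac{1}{2 z} = \frac{20 + z}{2 z}$)
$\frac{-88 - 208}{w{\left(-19 \right)} + 424} = \frac{-88 - 208}{\frac{20 - 19}{2 \left(-19\right)} + 424} = - \frac{296}{\frac{1}{2} \left(- \frac{1}{19}\right) 1 + 424} = - \frac{296}{- \frac{1}{38} + 424} = - \frac{296}{\frac{16111}{38}} = \left(-296\right) \frac{38}{16111} = - \frac{11248}{16111}$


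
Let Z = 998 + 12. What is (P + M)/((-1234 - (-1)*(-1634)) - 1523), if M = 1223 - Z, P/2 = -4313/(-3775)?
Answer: -812701/16576025 ≈ -0.049029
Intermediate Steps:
Z = 1010
P = 8626/3775 (P = 2*(-4313/(-3775)) = 2*(-4313*(-1/3775)) = 2*(4313/3775) = 8626/3775 ≈ 2.2850)
M = 213 (M = 1223 - 1*1010 = 1223 - 1010 = 213)
(P + M)/((-1234 - (-1)*(-1634)) - 1523) = (8626/3775 + 213)/((-1234 - (-1)*(-1634)) - 1523) = 812701/(3775*((-1234 - 1*1634) - 1523)) = 812701/(3775*((-1234 - 1634) - 1523)) = 812701/(3775*(-2868 - 1523)) = (812701/3775)/(-4391) = (812701/3775)*(-1/4391) = -812701/16576025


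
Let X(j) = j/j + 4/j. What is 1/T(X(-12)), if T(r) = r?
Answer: 3/2 ≈ 1.5000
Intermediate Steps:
X(j) = 1 + 4/j
1/T(X(-12)) = 1/((4 - 12)/(-12)) = 1/(-1/12*(-8)) = 1/(2/3) = 3/2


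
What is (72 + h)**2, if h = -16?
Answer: 3136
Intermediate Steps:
(72 + h)**2 = (72 - 16)**2 = 56**2 = 3136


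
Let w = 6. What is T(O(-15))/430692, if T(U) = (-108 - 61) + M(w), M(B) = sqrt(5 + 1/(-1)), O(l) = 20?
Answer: -167/430692 ≈ -0.00038775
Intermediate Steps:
M(B) = 2 (M(B) = sqrt(5 - 1) = sqrt(4) = 2)
T(U) = -167 (T(U) = (-108 - 61) + 2 = -169 + 2 = -167)
T(O(-15))/430692 = -167/430692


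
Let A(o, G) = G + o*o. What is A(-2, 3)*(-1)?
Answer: -7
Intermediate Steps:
A(o, G) = G + o²
A(-2, 3)*(-1) = (3 + (-2)²)*(-1) = (3 + 4)*(-1) = 7*(-1) = -7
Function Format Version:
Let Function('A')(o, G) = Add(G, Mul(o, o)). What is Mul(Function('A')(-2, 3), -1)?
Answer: -7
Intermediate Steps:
Function('A')(o, G) = Add(G, Pow(o, 2))
Mul(Function('A')(-2, 3), -1) = Mul(Add(3, Pow(-2, 2)), -1) = Mul(Add(3, 4), -1) = Mul(7, -1) = -7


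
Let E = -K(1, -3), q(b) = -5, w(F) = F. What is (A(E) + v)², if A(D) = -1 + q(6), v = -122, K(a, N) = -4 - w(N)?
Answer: 16384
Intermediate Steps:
K(a, N) = -4 - N
E = 1 (E = -(-4 - 1*(-3)) = -(-4 + 3) = -1*(-1) = 1)
A(D) = -6 (A(D) = -1 - 5 = -6)
(A(E) + v)² = (-6 - 122)² = (-128)² = 16384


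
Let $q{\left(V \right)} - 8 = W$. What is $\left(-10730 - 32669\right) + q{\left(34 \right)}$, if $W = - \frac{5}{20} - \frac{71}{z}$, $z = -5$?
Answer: $- \frac{867541}{20} \approx -43377.0$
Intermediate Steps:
$W = \frac{279}{20}$ ($W = - \frac{5}{20} - \frac{71}{-5} = \left(-5\right) \frac{1}{20} - - \frac{71}{5} = - \frac{1}{4} + \frac{71}{5} = \frac{279}{20} \approx 13.95$)
$q{\left(V \right)} = \frac{439}{20}$ ($q{\left(V \right)} = 8 + \frac{279}{20} = \frac{439}{20}$)
$\left(-10730 - 32669\right) + q{\left(34 \right)} = \left(-10730 - 32669\right) + \frac{439}{20} = -43399 + \frac{439}{20} = - \frac{867541}{20}$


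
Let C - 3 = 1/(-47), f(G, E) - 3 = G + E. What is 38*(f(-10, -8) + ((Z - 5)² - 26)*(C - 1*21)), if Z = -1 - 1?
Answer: -767068/47 ≈ -16321.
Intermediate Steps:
f(G, E) = 3 + E + G (f(G, E) = 3 + (G + E) = 3 + (E + G) = 3 + E + G)
Z = -2
C = 140/47 (C = 3 + 1/(-47) = 3 - 1/47 = 140/47 ≈ 2.9787)
38*(f(-10, -8) + ((Z - 5)² - 26)*(C - 1*21)) = 38*((3 - 8 - 10) + ((-2 - 5)² - 26)*(140/47 - 1*21)) = 38*(-15 + ((-7)² - 26)*(140/47 - 21)) = 38*(-15 + (49 - 26)*(-847/47)) = 38*(-15 + 23*(-847/47)) = 38*(-15 - 19481/47) = 38*(-20186/47) = -767068/47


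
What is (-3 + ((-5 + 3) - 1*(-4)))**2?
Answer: 1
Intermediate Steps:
(-3 + ((-5 + 3) - 1*(-4)))**2 = (-3 + (-2 + 4))**2 = (-3 + 2)**2 = (-1)**2 = 1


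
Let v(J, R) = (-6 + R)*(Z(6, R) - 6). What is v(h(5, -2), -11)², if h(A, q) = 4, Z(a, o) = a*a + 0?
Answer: 260100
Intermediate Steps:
Z(a, o) = a² (Z(a, o) = a² + 0 = a²)
v(J, R) = -180 + 30*R (v(J, R) = (-6 + R)*(6² - 6) = (-6 + R)*(36 - 6) = (-6 + R)*30 = -180 + 30*R)
v(h(5, -2), -11)² = (-180 + 30*(-11))² = (-180 - 330)² = (-510)² = 260100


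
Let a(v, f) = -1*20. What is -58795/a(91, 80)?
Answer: 11759/4 ≈ 2939.8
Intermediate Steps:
a(v, f) = -20
-58795/a(91, 80) = -58795/(-20) = -58795*(-1/20) = 11759/4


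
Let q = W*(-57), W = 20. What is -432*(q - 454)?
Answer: 688608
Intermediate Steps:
q = -1140 (q = 20*(-57) = -1140)
-432*(q - 454) = -432*(-1140 - 454) = -432*(-1594) = 688608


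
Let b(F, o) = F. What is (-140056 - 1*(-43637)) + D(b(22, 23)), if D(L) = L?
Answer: -96397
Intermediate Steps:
(-140056 - 1*(-43637)) + D(b(22, 23)) = (-140056 - 1*(-43637)) + 22 = (-140056 + 43637) + 22 = -96419 + 22 = -96397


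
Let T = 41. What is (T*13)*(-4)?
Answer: -2132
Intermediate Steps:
(T*13)*(-4) = (41*13)*(-4) = 533*(-4) = -2132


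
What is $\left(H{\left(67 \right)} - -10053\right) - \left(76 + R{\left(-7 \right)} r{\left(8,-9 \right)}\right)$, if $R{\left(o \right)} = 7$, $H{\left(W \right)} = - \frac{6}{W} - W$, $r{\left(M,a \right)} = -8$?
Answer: $\frac{667716}{67} \approx 9965.9$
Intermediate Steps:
$H{\left(W \right)} = - W - \frac{6}{W}$
$\left(H{\left(67 \right)} - -10053\right) - \left(76 + R{\left(-7 \right)} r{\left(8,-9 \right)}\right) = \left(\left(\left(-1\right) 67 - \frac{6}{67}\right) - -10053\right) - \left(76 + 7 \left(-8\right)\right) = \left(\left(-67 - \frac{6}{67}\right) + 10053\right) - \left(76 - 56\right) = \left(\left(-67 - \frac{6}{67}\right) + 10053\right) - 20 = \left(- \frac{4495}{67} + 10053\right) - 20 = \frac{669056}{67} - 20 = \frac{667716}{67}$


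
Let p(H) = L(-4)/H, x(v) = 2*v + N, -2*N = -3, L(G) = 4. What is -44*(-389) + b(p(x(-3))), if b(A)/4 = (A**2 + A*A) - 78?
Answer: 1361636/81 ≈ 16810.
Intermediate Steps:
N = 3/2 (N = -1/2*(-3) = 3/2 ≈ 1.5000)
x(v) = 3/2 + 2*v (x(v) = 2*v + 3/2 = 3/2 + 2*v)
p(H) = 4/H
b(A) = -312 + 8*A**2 (b(A) = 4*((A**2 + A*A) - 78) = 4*((A**2 + A**2) - 78) = 4*(2*A**2 - 78) = 4*(-78 + 2*A**2) = -312 + 8*A**2)
-44*(-389) + b(p(x(-3))) = -44*(-389) + (-312 + 8*(4/(3/2 + 2*(-3)))**2) = 17116 + (-312 + 8*(4/(3/2 - 6))**2) = 17116 + (-312 + 8*(4/(-9/2))**2) = 17116 + (-312 + 8*(4*(-2/9))**2) = 17116 + (-312 + 8*(-8/9)**2) = 17116 + (-312 + 8*(64/81)) = 17116 + (-312 + 512/81) = 17116 - 24760/81 = 1361636/81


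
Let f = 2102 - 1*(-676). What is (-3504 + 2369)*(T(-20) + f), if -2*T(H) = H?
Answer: -3164380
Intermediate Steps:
T(H) = -H/2
f = 2778 (f = 2102 + 676 = 2778)
(-3504 + 2369)*(T(-20) + f) = (-3504 + 2369)*(-½*(-20) + 2778) = -1135*(10 + 2778) = -1135*2788 = -3164380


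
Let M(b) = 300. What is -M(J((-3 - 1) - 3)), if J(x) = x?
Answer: -300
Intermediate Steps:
-M(J((-3 - 1) - 3)) = -1*300 = -300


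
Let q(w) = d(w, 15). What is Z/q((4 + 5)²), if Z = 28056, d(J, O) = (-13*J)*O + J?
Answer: -4676/2619 ≈ -1.7854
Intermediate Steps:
d(J, O) = J - 13*J*O (d(J, O) = -13*J*O + J = J - 13*J*O)
q(w) = -194*w (q(w) = w*(1 - 13*15) = w*(1 - 195) = w*(-194) = -194*w)
Z/q((4 + 5)²) = 28056/((-194*(4 + 5)²)) = 28056/((-194*9²)) = 28056/((-194*81)) = 28056/(-15714) = 28056*(-1/15714) = -4676/2619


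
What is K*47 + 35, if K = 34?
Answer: 1633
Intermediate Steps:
K*47 + 35 = 34*47 + 35 = 1598 + 35 = 1633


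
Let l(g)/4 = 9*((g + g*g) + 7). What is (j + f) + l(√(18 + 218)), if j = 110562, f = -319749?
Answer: -200439 + 72*√59 ≈ -1.9989e+5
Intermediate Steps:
l(g) = 252 + 36*g + 36*g² (l(g) = 4*(9*((g + g*g) + 7)) = 4*(9*((g + g²) + 7)) = 4*(9*(7 + g + g²)) = 4*(63 + 9*g + 9*g²) = 252 + 36*g + 36*g²)
(j + f) + l(√(18 + 218)) = (110562 - 319749) + (252 + 36*√(18 + 218) + 36*(√(18 + 218))²) = -209187 + (252 + 36*√236 + 36*(√236)²) = -209187 + (252 + 36*(2*√59) + 36*(2*√59)²) = -209187 + (252 + 72*√59 + 36*236) = -209187 + (252 + 72*√59 + 8496) = -209187 + (8748 + 72*√59) = -200439 + 72*√59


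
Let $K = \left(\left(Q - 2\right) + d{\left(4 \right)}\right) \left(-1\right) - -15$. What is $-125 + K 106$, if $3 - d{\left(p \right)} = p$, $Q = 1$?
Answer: $1677$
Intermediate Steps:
$d{\left(p \right)} = 3 - p$
$K = 17$ ($K = \left(\left(1 - 2\right) + \left(3 - 4\right)\right) \left(-1\right) - -15 = \left(\left(1 - 2\right) + \left(3 - 4\right)\right) \left(-1\right) + 15 = \left(-1 - 1\right) \left(-1\right) + 15 = \left(-2\right) \left(-1\right) + 15 = 2 + 15 = 17$)
$-125 + K 106 = -125 + 17 \cdot 106 = -125 + 1802 = 1677$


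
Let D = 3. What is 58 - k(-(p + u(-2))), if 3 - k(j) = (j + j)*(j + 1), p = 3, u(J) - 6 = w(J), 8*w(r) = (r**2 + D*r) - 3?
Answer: 5713/32 ≈ 178.53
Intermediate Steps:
w(r) = -3/8 + r**2/8 + 3*r/8 (w(r) = ((r**2 + 3*r) - 3)/8 = (-3 + r**2 + 3*r)/8 = -3/8 + r**2/8 + 3*r/8)
u(J) = 45/8 + J**2/8 + 3*J/8 (u(J) = 6 + (-3/8 + J**2/8 + 3*J/8) = 45/8 + J**2/8 + 3*J/8)
k(j) = 3 - 2*j*(1 + j) (k(j) = 3 - (j + j)*(j + 1) = 3 - 2*j*(1 + j))
58 - k(-(p + u(-2))) = 58 - (3 - (-2)*(3 + (45/8 + (1/8)*(-2)**2 + (3/8)*(-2))) - 2*(3 + (45/8 + (1/8)*(-2)**2 + (3/8)*(-2)))**2) = 58 - (3 - (-2)*(3 + (45/8 + (1/8)*4 - 3/4)) - 2*(3 + (45/8 + (1/8)*4 - 3/4))**2) = 58 - (3 - (-2)*(3 + (45/8 + 1/2 - 3/4)) - 2*(3 + (45/8 + 1/2 - 3/4))**2) = 58 - (3 - (-2)*(3 + 43/8) - 2*(3 + 43/8)**2) = 58 - (3 - (-2)*67/8 - 2*(-1*67/8)**2) = 58 - (3 - 2*(-67/8) - 2*(-67/8)**2) = 58 - (3 + 67/4 - 2*4489/64) = 58 - (3 + 67/4 - 4489/32) = 58 - 1*(-3857/32) = 58 + 3857/32 = 5713/32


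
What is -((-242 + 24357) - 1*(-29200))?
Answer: -53315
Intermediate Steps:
-((-242 + 24357) - 1*(-29200)) = -(24115 + 29200) = -1*53315 = -53315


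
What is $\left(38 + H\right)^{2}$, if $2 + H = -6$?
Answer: $900$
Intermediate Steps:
$H = -8$ ($H = -2 - 6 = -8$)
$\left(38 + H\right)^{2} = \left(38 - 8\right)^{2} = 30^{2} = 900$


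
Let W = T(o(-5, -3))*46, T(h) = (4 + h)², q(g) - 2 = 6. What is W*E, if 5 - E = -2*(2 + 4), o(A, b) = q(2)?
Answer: 112608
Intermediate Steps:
q(g) = 8 (q(g) = 2 + 6 = 8)
o(A, b) = 8
E = 17 (E = 5 - (-2)*(2 + 4) = 5 - (-2)*6 = 5 - 1*(-12) = 5 + 12 = 17)
W = 6624 (W = (4 + 8)²*46 = 12²*46 = 144*46 = 6624)
W*E = 6624*17 = 112608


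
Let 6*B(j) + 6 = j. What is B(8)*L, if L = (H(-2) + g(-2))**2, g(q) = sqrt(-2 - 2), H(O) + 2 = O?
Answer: 4 - 16*I/3 ≈ 4.0 - 5.3333*I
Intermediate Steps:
H(O) = -2 + O
g(q) = 2*I (g(q) = sqrt(-4) = 2*I)
B(j) = -1 + j/6
L = (-4 + 2*I)**2 (L = ((-2 - 2) + 2*I)**2 = (-4 + 2*I)**2 ≈ 12.0 - 16.0*I)
B(8)*L = (-1 + (1/6)*8)*(12 - 16*I) = (-1 + 4/3)*(12 - 16*I) = (12 - 16*I)/3 = 4 - 16*I/3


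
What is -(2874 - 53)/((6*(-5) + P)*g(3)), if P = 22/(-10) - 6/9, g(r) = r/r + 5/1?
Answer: 14105/986 ≈ 14.305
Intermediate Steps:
g(r) = 6 (g(r) = 1 + 5*1 = 1 + 5 = 6)
P = -43/15 (P = 22*(-⅒) - 6*⅑ = -11/5 - ⅔ = -43/15 ≈ -2.8667)
-(2874 - 53)/((6*(-5) + P)*g(3)) = -(2874 - 53)/((6*(-5) - 43/15)*6) = -2821/((-30 - 43/15)*6) = -2821/((-493/15*6)) = -2821/(-986/5) = -2821*(-5)/986 = -1*(-14105/986) = 14105/986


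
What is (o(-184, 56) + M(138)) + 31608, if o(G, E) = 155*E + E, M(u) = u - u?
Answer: 40344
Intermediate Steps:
M(u) = 0
o(G, E) = 156*E
(o(-184, 56) + M(138)) + 31608 = (156*56 + 0) + 31608 = (8736 + 0) + 31608 = 8736 + 31608 = 40344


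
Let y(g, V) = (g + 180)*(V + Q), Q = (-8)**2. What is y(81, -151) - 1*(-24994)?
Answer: 2287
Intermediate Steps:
Q = 64
y(g, V) = (64 + V)*(180 + g) (y(g, V) = (g + 180)*(V + 64) = (180 + g)*(64 + V) = (64 + V)*(180 + g))
y(81, -151) - 1*(-24994) = (11520 + 64*81 + 180*(-151) - 151*81) - 1*(-24994) = (11520 + 5184 - 27180 - 12231) + 24994 = -22707 + 24994 = 2287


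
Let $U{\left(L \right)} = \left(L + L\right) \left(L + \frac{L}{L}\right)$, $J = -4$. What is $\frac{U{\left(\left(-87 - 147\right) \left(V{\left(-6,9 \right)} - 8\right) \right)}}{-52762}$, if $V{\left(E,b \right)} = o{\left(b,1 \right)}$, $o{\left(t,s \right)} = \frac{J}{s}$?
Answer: $- \frac{7887672}{26381} \approx -298.99$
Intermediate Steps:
$o{\left(t,s \right)} = - \frac{4}{s}$
$V{\left(E,b \right)} = -4$ ($V{\left(E,b \right)} = - \frac{4}{1} = \left(-4\right) 1 = -4$)
$U{\left(L \right)} = 2 L \left(1 + L\right)$ ($U{\left(L \right)} = 2 L \left(L + 1\right) = 2 L \left(1 + L\right)$)
$\frac{U{\left(\left(-87 - 147\right) \left(V{\left(-6,9 \right)} - 8\right) \right)}}{-52762} = \frac{2 \left(-87 - 147\right) \left(-4 - 8\right) \left(1 + \left(-87 - 147\right) \left(-4 - 8\right)\right)}{-52762} = 2 \left(\left(-234\right) \left(-12\right)\right) \left(1 - -2808\right) \left(- \frac{1}{52762}\right) = 2 \cdot 2808 \left(1 + 2808\right) \left(- \frac{1}{52762}\right) = 2 \cdot 2808 \cdot 2809 \left(- \frac{1}{52762}\right) = 15775344 \left(- \frac{1}{52762}\right) = - \frac{7887672}{26381}$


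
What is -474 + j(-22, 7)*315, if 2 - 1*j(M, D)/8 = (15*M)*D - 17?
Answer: 5868606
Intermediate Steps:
j(M, D) = 152 - 120*D*M (j(M, D) = 16 - 8*((15*M)*D - 17) = 16 - 8*(15*D*M - 17) = 16 - 8*(-17 + 15*D*M) = 16 + (136 - 120*D*M) = 152 - 120*D*M)
-474 + j(-22, 7)*315 = -474 + (152 - 120*7*(-22))*315 = -474 + (152 + 18480)*315 = -474 + 18632*315 = -474 + 5869080 = 5868606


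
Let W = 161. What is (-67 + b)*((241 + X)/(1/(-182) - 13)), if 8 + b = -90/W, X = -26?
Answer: 22667450/18147 ≈ 1249.1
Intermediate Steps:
b = -1378/161 (b = -8 - 90/161 = -1378/161 ≈ -8.5590)
(-67 + b)*((241 + X)/(1/(-182) - 13)) = (-67 - 1378/161)*((241 - 26)/(1/(-182) - 13)) = -2615475/(161*(-1/182 - 13)) = -2615475/(161*(-2367/182)) = -2615475*(-182)/(161*2367) = -12165/161*(-39130/2367) = 22667450/18147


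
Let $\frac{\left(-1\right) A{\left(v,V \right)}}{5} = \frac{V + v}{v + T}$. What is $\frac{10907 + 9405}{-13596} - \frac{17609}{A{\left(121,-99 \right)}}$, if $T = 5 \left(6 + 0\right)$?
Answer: $\frac{821567551}{33990} \approx 24171.0$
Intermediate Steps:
$T = 30$ ($T = 5 \cdot 6 = 30$)
$A{\left(v,V \right)} = - \frac{5 \left(V + v\right)}{30 + v}$ ($A{\left(v,V \right)} = - 5 \frac{V + v}{v + 30} = - 5 \frac{V + v}{30 + v} = - \frac{5 \left(V + v\right)}{30 + v}$)
$\frac{10907 + 9405}{-13596} - \frac{17609}{A{\left(121,-99 \right)}} = \frac{10907 + 9405}{-13596} - \frac{17609}{5 \frac{1}{30 + 121} \left(\left(-1\right) \left(-99\right) - 121\right)} = 20312 \left(- \frac{1}{13596}\right) - \frac{17609}{5 \cdot \frac{1}{151} \left(99 - 121\right)} = - \frac{5078}{3399} - \frac{17609}{5 \cdot \frac{1}{151} \left(-22\right)} = - \frac{5078}{3399} - \frac{17609}{- \frac{110}{151}} = - \frac{5078}{3399} - - \frac{2658959}{110} = - \frac{5078}{3399} + \frac{2658959}{110} = \frac{821567551}{33990}$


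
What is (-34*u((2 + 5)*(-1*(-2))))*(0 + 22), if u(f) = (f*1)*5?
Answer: -52360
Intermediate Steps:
u(f) = 5*f (u(f) = f*5 = 5*f)
(-34*u((2 + 5)*(-1*(-2))))*(0 + 22) = (-170*(2 + 5)*(-1*(-2)))*(0 + 22) = -170*7*2*22 = -170*14*22 = -34*70*22 = -2380*22 = -52360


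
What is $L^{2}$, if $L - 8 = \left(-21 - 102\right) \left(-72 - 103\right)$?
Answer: $463670089$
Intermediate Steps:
$L = 21533$ ($L = 8 + \left(-21 - 102\right) \left(-72 - 103\right) = 8 - -21525 = 8 + 21525 = 21533$)
$L^{2} = 21533^{2} = 463670089$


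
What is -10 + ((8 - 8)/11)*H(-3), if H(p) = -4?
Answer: -10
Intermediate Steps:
-10 + ((8 - 8)/11)*H(-3) = -10 + ((8 - 8)/11)*(-4) = -10 + (0*(1/11))*(-4) = -10 + 0*(-4) = -10 + 0 = -10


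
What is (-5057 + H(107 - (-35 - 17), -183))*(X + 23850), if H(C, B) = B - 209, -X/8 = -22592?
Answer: -1114789114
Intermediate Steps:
X = 180736 (X = -8*(-22592) = 180736)
H(C, B) = -209 + B
(-5057 + H(107 - (-35 - 17), -183))*(X + 23850) = (-5057 + (-209 - 183))*(180736 + 23850) = (-5057 - 392)*204586 = -5449*204586 = -1114789114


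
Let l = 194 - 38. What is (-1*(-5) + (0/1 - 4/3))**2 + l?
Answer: 1525/9 ≈ 169.44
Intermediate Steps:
l = 156
(-1*(-5) + (0/1 - 4/3))**2 + l = (-1*(-5) + (0/1 - 4/3))**2 + 156 = (5 + (0*1 - 4*1/3))**2 + 156 = (5 + (0 - 4/3))**2 + 156 = (5 - 4/3)**2 + 156 = (11/3)**2 + 156 = 121/9 + 156 = 1525/9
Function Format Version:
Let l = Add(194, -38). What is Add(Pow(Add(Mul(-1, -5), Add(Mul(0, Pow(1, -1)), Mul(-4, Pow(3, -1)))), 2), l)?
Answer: Rational(1525, 9) ≈ 169.44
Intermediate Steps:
l = 156
Add(Pow(Add(Mul(-1, -5), Add(Mul(0, Pow(1, -1)), Mul(-4, Pow(3, -1)))), 2), l) = Add(Pow(Add(Mul(-1, -5), Add(Mul(0, Pow(1, -1)), Mul(-4, Pow(3, -1)))), 2), 156) = Add(Pow(Add(5, Add(Mul(0, 1), Mul(-4, Rational(1, 3)))), 2), 156) = Add(Pow(Add(5, Add(0, Rational(-4, 3))), 2), 156) = Add(Pow(Add(5, Rational(-4, 3)), 2), 156) = Add(Pow(Rational(11, 3), 2), 156) = Add(Rational(121, 9), 156) = Rational(1525, 9)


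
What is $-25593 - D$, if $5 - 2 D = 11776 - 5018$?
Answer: $- \frac{44433}{2} \approx -22217.0$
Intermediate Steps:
$D = - \frac{6753}{2}$ ($D = \frac{5}{2} - \frac{11776 - 5018}{2} = \frac{5}{2} - 3379 = - \frac{6753}{2} \approx -3376.5$)
$-25593 - D = -25593 - - \frac{6753}{2} = -25593 + \frac{6753}{2} = - \frac{44433}{2}$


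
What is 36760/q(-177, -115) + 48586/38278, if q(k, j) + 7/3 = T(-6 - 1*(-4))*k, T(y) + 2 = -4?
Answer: 2187876367/60842881 ≈ 35.959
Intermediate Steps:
T(y) = -6 (T(y) = -2 - 4 = -6)
q(k, j) = -7/3 - 6*k
36760/q(-177, -115) + 48586/38278 = 36760/(-7/3 - 6*(-177)) + 48586/38278 = 36760/(-7/3 + 1062) + 48586*(1/38278) = 36760/(3179/3) + 24293/19139 = 36760*(3/3179) + 24293/19139 = 110280/3179 + 24293/19139 = 2187876367/60842881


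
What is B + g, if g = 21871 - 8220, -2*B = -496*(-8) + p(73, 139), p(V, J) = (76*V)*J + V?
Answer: -747911/2 ≈ -3.7396e+5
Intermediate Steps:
p(V, J) = V + 76*J*V (p(V, J) = 76*J*V + V = V + 76*J*V)
B = -775213/2 (B = -(-496*(-8) + 73*(1 + 76*139))/2 = -(3968 + 73*(1 + 10564))/2 = -(3968 + 73*10565)/2 = -(3968 + 771245)/2 = -1/2*775213 = -775213/2 ≈ -3.8761e+5)
g = 13651
B + g = -775213/2 + 13651 = -747911/2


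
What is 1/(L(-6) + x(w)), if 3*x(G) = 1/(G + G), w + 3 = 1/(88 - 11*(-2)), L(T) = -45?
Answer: -987/44470 ≈ -0.022195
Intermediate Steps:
w = -329/110 (w = -3 + 1/(88 - 11*(-2)) = -3 + 1/(88 + 22) = -3 + 1/110 = -329/110 ≈ -2.9909)
x(G) = 1/(6*G) (x(G) = 1/(3*(G + G)) = 1/(3*((2*G))) = (1/(2*G))/3 = 1/(6*G))
1/(L(-6) + x(w)) = 1/(-45 + 1/(6*(-329/110))) = 1/(-45 + (⅙)*(-110/329)) = 1/(-45 - 55/987) = 1/(-44470/987) = -987/44470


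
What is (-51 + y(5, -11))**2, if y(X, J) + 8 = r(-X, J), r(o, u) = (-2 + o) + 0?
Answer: 4356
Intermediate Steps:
r(o, u) = -2 + o
y(X, J) = -10 - X (y(X, J) = -8 + (-2 - X) = -10 - X)
(-51 + y(5, -11))**2 = (-51 + (-10 - 1*5))**2 = (-51 + (-10 - 5))**2 = (-51 - 15)**2 = (-66)**2 = 4356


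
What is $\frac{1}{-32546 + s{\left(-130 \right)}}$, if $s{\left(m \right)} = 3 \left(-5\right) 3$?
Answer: $- \frac{1}{32591} \approx -3.0683 \cdot 10^{-5}$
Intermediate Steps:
$s{\left(m \right)} = -45$ ($s{\left(m \right)} = \left(-15\right) 3 = -45$)
$\frac{1}{-32546 + s{\left(-130 \right)}} = \frac{1}{-32546 - 45} = \frac{1}{-32591} = - \frac{1}{32591}$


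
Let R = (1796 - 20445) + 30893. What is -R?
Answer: -12244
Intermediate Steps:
R = 12244 (R = -18649 + 30893 = 12244)
-R = -1*12244 = -12244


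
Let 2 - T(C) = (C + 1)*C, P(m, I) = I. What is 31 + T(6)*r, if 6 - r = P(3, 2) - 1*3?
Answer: -249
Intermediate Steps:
T(C) = 2 - C*(1 + C) (T(C) = 2 - (C + 1)*C = 2 - (1 + C)*C = 2 - C*(1 + C))
r = 7 (r = 6 - (2 - 1*3) = 6 - (2 - 3) = 6 - 1*(-1) = 6 + 1 = 7)
31 + T(6)*r = 31 + (2 - 1*6 - 1*6²)*7 = 31 + (2 - 6 - 1*36)*7 = 31 + (2 - 6 - 36)*7 = 31 - 40*7 = 31 - 280 = -249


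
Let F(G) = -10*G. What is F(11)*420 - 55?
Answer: -46255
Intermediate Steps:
F(11)*420 - 55 = -10*11*420 - 55 = -110*420 - 55 = -46200 - 55 = -46255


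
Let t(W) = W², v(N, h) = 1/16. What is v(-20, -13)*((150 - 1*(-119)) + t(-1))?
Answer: 135/8 ≈ 16.875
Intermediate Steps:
v(N, h) = 1/16
v(-20, -13)*((150 - 1*(-119)) + t(-1)) = ((150 - 1*(-119)) + (-1)²)/16 = ((150 + 119) + 1)/16 = (269 + 1)/16 = (1/16)*270 = 135/8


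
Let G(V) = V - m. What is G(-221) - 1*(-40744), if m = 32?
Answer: 40491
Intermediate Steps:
G(V) = -32 + V (G(V) = V - 1*32 = V - 32 = -32 + V)
G(-221) - 1*(-40744) = (-32 - 221) - 1*(-40744) = -253 + 40744 = 40491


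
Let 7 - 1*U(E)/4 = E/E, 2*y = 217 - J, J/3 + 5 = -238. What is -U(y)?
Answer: -24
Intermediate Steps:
J = -729 (J = -15 + 3*(-238) = -15 - 714 = -729)
y = 473 (y = (217 - 1*(-729))/2 = (217 + 729)/2 = (1/2)*946 = 473)
U(E) = 24 (U(E) = 28 - 4*E/E = 28 - 4*1 = 28 - 4 = 24)
-U(y) = -1*24 = -24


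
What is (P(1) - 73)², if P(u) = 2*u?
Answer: 5041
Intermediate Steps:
(P(1) - 73)² = (2*1 - 73)² = (2 - 73)² = (-71)² = 5041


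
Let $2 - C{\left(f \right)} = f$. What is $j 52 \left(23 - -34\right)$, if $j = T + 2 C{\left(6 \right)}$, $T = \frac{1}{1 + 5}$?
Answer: $-23218$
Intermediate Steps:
$C{\left(f \right)} = 2 - f$
$T = \frac{1}{6} \approx 0.16667$
$j = - \frac{47}{6}$ ($j = \frac{1}{6} + 2 \left(2 - 6\right) = \frac{1}{6} + 2 \left(-4\right) = \frac{1}{6} - 8 = - \frac{47}{6} \approx -7.8333$)
$j 52 \left(23 - -34\right) = \left(- \frac{47}{6}\right) 52 \left(23 - -34\right) = - \frac{1222 \left(23 + 34\right)}{3} = \left(- \frac{1222}{3}\right) 57 = -23218$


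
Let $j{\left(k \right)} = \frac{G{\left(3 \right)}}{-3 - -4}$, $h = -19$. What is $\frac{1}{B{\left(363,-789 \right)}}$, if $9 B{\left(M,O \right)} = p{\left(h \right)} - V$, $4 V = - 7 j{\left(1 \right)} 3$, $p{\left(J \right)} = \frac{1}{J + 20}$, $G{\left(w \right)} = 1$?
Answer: $\frac{36}{25} \approx 1.44$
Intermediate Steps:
$j{\left(k \right)} = 1$ ($j{\left(k \right)} = 1 \frac{1}{-3 - -4} = 1 \frac{1}{-3 + 4} = 1 \cdot 1^{-1} = 1 \cdot 1 = 1$)
$p{\left(J \right)} = \frac{1}{20 + J}$
$V = - \frac{21}{4}$ ($V = \frac{\left(-7\right) 1 \cdot 3}{4} = \frac{\left(-7\right) 3}{4} = \frac{1}{4} \left(-21\right) = - \frac{21}{4} \approx -5.25$)
$B{\left(M,O \right)} = \frac{25}{36}$ ($B{\left(M,O \right)} = \frac{\frac{1}{20 - 19} - - \frac{21}{4}}{9} = \frac{1^{-1} + \frac{21}{4}}{9} = \frac{1 + \frac{21}{4}}{9} = \frac{1}{9} \cdot \frac{25}{4} = \frac{25}{36}$)
$\frac{1}{B{\left(363,-789 \right)}} = \frac{1}{\frac{25}{36}} = \frac{36}{25}$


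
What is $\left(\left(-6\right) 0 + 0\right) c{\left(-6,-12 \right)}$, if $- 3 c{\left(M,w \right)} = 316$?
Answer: $0$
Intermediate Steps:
$c{\left(M,w \right)} = - \frac{316}{3}$ ($c{\left(M,w \right)} = \left(- \frac{1}{3}\right) 316 = - \frac{316}{3}$)
$\left(\left(-6\right) 0 + 0\right) c{\left(-6,-12 \right)} = \left(\left(-6\right) 0 + 0\right) \left(- \frac{316}{3}\right) = \left(0 + 0\right) \left(- \frac{316}{3}\right) = 0 \left(- \frac{316}{3}\right) = 0$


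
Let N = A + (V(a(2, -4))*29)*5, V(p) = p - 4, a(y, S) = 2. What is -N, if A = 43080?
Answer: -42790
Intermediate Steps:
V(p) = -4 + p
N = 42790 (N = 43080 + ((-4 + 2)*29)*5 = 43080 - 2*29*5 = 43080 - 58*5 = 43080 - 290 = 42790)
-N = -1*42790 = -42790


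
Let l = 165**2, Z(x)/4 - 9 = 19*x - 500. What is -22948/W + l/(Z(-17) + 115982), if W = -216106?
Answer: 4235161049/12180382478 ≈ 0.34770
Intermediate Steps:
Z(x) = -1964 + 76*x (Z(x) = 36 + 4*(19*x - 500) = 36 + 4*(-500 + 19*x) = 36 + (-2000 + 76*x) = -1964 + 76*x)
l = 27225
-22948/W + l/(Z(-17) + 115982) = -22948/(-216106) + 27225/((-1964 + 76*(-17)) + 115982) = -22948*(-1/216106) + 27225/((-1964 - 1292) + 115982) = 11474/108053 + 27225/(-3256 + 115982) = 11474/108053 + 27225/112726 = 4235161049/12180382478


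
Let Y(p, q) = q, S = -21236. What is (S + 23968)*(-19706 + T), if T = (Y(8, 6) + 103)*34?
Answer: -43712000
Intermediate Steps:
T = 3706 (T = (6 + 103)*34 = 109*34 = 3706)
(S + 23968)*(-19706 + T) = (-21236 + 23968)*(-19706 + 3706) = 2732*(-16000) = -43712000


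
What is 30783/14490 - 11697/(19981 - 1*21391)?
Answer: 1182742/113505 ≈ 10.420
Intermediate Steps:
30783/14490 - 11697/(19981 - 1*21391) = 30783*(1/14490) - 11697/(19981 - 21391) = 10261/4830 - 11697/(-1410) = 10261/4830 - 11697*(-1/1410) = 10261/4830 + 3899/470 = 1182742/113505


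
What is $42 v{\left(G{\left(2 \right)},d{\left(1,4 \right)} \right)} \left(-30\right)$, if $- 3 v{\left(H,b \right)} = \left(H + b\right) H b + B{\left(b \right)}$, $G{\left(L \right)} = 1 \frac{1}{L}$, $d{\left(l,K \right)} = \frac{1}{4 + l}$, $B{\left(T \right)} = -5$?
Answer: $- \frac{10353}{5} \approx -2070.6$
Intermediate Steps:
$G{\left(L \right)} = \frac{1}{L}$
$v{\left(H,b \right)} = \frac{5}{3} - \frac{H b \left(H + b\right)}{3}$ ($v{\left(H,b \right)} = - \frac{\left(H + b\right) H b - 5}{3} = - \frac{H \left(H + b\right) b - 5}{3} = - \frac{H b \left(H + b\right) - 5}{3} = - \frac{-5 + H b \left(H + b\right)}{3} = \frac{5}{3} - \frac{H b \left(H + b\right)}{3}$)
$42 v{\left(G{\left(2 \right)},d{\left(1,4 \right)} \right)} \left(-30\right) = 42 \left(\frac{5}{3} - \frac{\left(\frac{1}{4 + 1}\right)^{2}}{3 \cdot 2} - \frac{\left(\frac{1}{2}\right)^{2}}{3 \left(4 + 1\right)}\right) \left(-30\right) = 42 \left(\frac{5}{3} - \frac{\left(\frac{1}{5}\right)^{2}}{6} - \frac{1}{3 \cdot 5 \cdot 4}\right) \left(-30\right) = 42 \left(\frac{5}{3} - \frac{1}{6 \cdot 25} - \frac{1}{15} \cdot \frac{1}{4}\right) \left(-30\right) = 42 \left(\frac{5}{3} - \frac{1}{6} \cdot \frac{1}{25} - \frac{1}{60}\right) \left(-30\right) = 42 \left(\frac{5}{3} - \frac{1}{150} - \frac{1}{60}\right) \left(-30\right) = 42 \cdot \frac{493}{300} \left(-30\right) = \frac{3451}{50} \left(-30\right) = - \frac{10353}{5}$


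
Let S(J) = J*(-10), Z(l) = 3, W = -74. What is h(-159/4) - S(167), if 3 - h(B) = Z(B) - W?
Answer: 1596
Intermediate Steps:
h(B) = -74 (h(B) = 3 - (3 - 1*(-74)) = 3 - (3 + 74) = 3 - 1*77 = 3 - 77 = -74)
S(J) = -10*J
h(-159/4) - S(167) = -74 - (-10)*167 = -74 - 1*(-1670) = -74 + 1670 = 1596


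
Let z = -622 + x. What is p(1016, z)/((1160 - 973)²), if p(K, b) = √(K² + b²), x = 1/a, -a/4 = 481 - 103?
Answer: √3244360277089/52873128 ≈ 0.034067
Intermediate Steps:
a = -1512 (a = -4*(481 - 103) = -4*378 = -1512)
x = -1/1512 (x = 1/(-1512) = -1/1512 ≈ -0.00066138)
z = -940465/1512 (z = -622 - 1/1512 = -940465/1512 ≈ -622.00)
p(1016, z)/((1160 - 973)²) = √(1016² + (-940465/1512)²)/((1160 - 973)²) = √(1032256 + 884474416225/2286144)/(187²) = √(3244360277089/2286144)/34969 = (√3244360277089/1512)*(1/34969) = √3244360277089/52873128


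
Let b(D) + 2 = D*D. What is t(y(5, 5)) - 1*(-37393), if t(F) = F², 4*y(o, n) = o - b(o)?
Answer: 149653/4 ≈ 37413.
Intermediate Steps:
b(D) = -2 + D² (b(D) = -2 + D*D = -2 + D²)
y(o, n) = ½ - o²/4 + o/4 (y(o, n) = (o - (-2 + o²))/4 = (o + (2 - o²))/4 = (2 + o - o²)/4 = ½ - o²/4 + o/4)
t(y(5, 5)) - 1*(-37393) = (½ - ¼*5² + (¼)*5)² - 1*(-37393) = (½ - ¼*25 + 5/4)² + 37393 = (½ - 25/4 + 5/4)² + 37393 = (-9/2)² + 37393 = 81/4 + 37393 = 149653/4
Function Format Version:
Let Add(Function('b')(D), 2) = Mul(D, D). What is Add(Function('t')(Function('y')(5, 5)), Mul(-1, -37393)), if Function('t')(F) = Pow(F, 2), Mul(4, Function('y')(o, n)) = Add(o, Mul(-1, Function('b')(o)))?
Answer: Rational(149653, 4) ≈ 37413.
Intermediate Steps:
Function('b')(D) = Add(-2, Pow(D, 2)) (Function('b')(D) = Add(-2, Mul(D, D)) = Add(-2, Pow(D, 2)))
Function('y')(o, n) = Add(Rational(1, 2), Mul(Rational(-1, 4), Pow(o, 2)), Mul(Rational(1, 4), o)) (Function('y')(o, n) = Mul(Rational(1, 4), Add(o, Mul(-1, Add(-2, Pow(o, 2))))) = Mul(Rational(1, 4), Add(o, Add(2, Mul(-1, Pow(o, 2))))) = Mul(Rational(1, 4), Add(2, o, Mul(-1, Pow(o, 2)))) = Add(Rational(1, 2), Mul(Rational(-1, 4), Pow(o, 2)), Mul(Rational(1, 4), o)))
Add(Function('t')(Function('y')(5, 5)), Mul(-1, -37393)) = Add(Pow(Add(Rational(1, 2), Mul(Rational(-1, 4), Pow(5, 2)), Mul(Rational(1, 4), 5)), 2), Mul(-1, -37393)) = Add(Pow(Add(Rational(1, 2), Mul(Rational(-1, 4), 25), Rational(5, 4)), 2), 37393) = Add(Pow(Add(Rational(1, 2), Rational(-25, 4), Rational(5, 4)), 2), 37393) = Add(Pow(Rational(-9, 2), 2), 37393) = Add(Rational(81, 4), 37393) = Rational(149653, 4)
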